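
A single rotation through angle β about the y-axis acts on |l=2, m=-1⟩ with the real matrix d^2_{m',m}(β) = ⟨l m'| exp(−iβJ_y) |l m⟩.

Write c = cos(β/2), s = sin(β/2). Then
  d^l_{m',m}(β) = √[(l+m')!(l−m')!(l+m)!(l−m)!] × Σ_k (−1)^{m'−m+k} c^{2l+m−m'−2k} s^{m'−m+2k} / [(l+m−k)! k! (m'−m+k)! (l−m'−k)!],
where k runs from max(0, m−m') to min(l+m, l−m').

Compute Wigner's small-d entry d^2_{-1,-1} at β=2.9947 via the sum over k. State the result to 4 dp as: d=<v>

d=-0.0160

d^2_{-1,-1}(β=2.9947) via Wigner's sum:
With c≡cos(β/2)=0.073380 and s≡sin(β/2)=0.997304, N=[1·6·1·6]^{1/2}=6.000000
k∈{0,1} keeps every argument non-negative
  k=0: (−1)^0·6.0000/(6)·0.0734^4·0.9973^0 = +0.000029
  k=1: (−1)^1·6.0000/(2)·0.0734^2·0.9973^2 = -0.016067
d^2_{-1,-1}(2.9947) = +0.000029 -0.016067 = -0.016038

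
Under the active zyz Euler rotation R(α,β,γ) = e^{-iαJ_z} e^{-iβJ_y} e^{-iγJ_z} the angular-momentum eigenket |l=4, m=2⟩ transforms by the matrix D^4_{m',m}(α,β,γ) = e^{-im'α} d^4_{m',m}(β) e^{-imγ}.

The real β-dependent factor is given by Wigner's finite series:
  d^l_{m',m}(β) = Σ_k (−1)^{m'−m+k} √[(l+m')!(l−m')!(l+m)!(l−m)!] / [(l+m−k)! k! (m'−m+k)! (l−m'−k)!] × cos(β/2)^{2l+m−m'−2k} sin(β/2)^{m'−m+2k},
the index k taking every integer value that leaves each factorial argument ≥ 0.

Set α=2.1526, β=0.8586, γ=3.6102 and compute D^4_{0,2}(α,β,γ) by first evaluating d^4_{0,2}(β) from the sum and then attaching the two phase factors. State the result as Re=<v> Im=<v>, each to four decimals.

Re=0.2667 Im=-0.3631

First d^4_{0,2}(β=0.8586), then the phase factors e^{-i(0)α} and e^{-i(2)γ}:
Half-angle: c=0.909257, s=0.416234. N=√(24·24·720·2)=910.735966
The bounds max(0,m−m')=2 and min(l+m,l−m')=4 give 3 terms
  k=2: (−1)^0·910.7360/(96)·0.9093^6·0.4162^2 = +0.928791
  k=3: (−1)^1·910.7360/(36)·0.9093^4·0.4162^4 = -0.519026
  k=4: (−1)^2·910.7360/(96)·0.9093^2·0.4162^6 = +0.040787
d^4_{0,2}(0.8586) = +0.928791 -0.519026 +0.040787 = +0.450552
D = (+1.000000+0.000000i)·(+0.450552)·(+0.592035-0.805912i) = +0.266743-0.363106i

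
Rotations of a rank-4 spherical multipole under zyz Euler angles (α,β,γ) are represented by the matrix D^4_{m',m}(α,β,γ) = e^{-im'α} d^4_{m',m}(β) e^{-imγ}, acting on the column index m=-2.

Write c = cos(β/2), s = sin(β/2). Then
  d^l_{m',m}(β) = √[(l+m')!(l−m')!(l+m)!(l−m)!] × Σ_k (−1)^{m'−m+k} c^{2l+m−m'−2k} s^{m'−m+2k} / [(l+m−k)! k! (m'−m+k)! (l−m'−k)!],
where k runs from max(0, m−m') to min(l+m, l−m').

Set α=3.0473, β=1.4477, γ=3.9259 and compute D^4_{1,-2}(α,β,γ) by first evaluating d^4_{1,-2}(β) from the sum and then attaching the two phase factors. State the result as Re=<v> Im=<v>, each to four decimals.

First d^4_{1,-2}(β=1.4477), then the phase factors e^{-i(1)α} and e^{-i(-2)γ}:
With c≡cos(β/2)=0.749262 and s≡sin(β/2)=0.662274, N=[120·6·2·720]^{1/2}=1018.233765
k: max(0,(-2)−(1))=0 … min(4+(-2),4−(1))=2
  k=0: (−1)^3·1018.2338/(72)·0.7493^5·0.6623^3 = -0.970054
  k=1: (−1)^4·1018.2338/(48)·0.7493^3·0.6623^5 = +1.136831
  k=2: (−1)^5·1018.2338/(240)·0.7493^1·0.6623^7 = -0.177638
d^4_{1,-2}(1.4477) = -0.970054 +1.136831 -0.177638 = -0.010860
Attach z-rotation phases: D = e^{-i(1)(3.0473)}·(-0.010860)·e^{-i(-2)(3.9259)} = -0.000999+0.010814i

Re=-0.0010 Im=0.0108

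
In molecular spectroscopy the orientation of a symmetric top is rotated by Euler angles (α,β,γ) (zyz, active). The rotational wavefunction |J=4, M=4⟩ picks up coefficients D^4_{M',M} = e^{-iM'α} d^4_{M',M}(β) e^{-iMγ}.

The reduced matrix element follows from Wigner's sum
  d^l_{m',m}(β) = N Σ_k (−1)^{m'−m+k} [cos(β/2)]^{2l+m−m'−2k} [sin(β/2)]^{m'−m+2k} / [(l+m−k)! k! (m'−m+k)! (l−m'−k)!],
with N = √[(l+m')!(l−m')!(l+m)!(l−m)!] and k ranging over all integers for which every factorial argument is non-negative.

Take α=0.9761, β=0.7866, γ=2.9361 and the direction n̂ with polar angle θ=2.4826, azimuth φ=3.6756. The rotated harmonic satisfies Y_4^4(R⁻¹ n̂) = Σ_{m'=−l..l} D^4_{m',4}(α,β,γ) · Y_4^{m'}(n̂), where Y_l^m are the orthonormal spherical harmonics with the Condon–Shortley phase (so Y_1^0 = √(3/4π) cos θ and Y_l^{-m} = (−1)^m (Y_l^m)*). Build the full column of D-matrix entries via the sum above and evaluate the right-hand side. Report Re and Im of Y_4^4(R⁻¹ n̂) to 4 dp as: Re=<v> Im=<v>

Re=0.0004 Im=-0.0042

Need the full column D^4_{m',4} for m'=−4..4 at α=0.9761, β=0.7866, γ=2.9361.
cos(β/2)=0.923649, sin(β/2)=0.383239
d^4_{-4,4}: single k=8 term ⇒ +0.000465;  D = +0.000007-0.000465i
d^4_{-3,4}: single k=7 term ⇒ +0.003172;  D = -0.002602-0.001814i
d^4_{-2,4}: single k=6 term ⇒ +0.014302;  D = -0.013348+0.005138i
d^4_{-1,4}: single k=5 term ⇒ +0.048749;  D = -0.010984+0.047495i
d^4_{0,4}: single k=4 term ⇒ +0.131357;  D = +0.089425+0.096218i
d^4_{1,4}: single k=3 term ⇒ +0.283164;  D = +0.279807-0.043471i
d^4_{2,4}: single k=2 term ⇒ +0.482570;  D = +0.205793-0.436489i
d^4_{3,4}: single k=1 term ⇒ +0.621676;  D = -0.317241-0.534640i
d^4_{4,4}: single k=0 term ⇒ +0.529733;  D = -0.528806-0.031322i
Y_4^{m'}(θ=2.4826,φ=3.6756) and Σ D·Y over m':
  (+0.0000-0.0005i)·(-0.0333-0.0525i)  (-0.0026-0.0018i)·(-0.0071-0.2271i)  (-0.0133+0.0051i)·(+0.2040-0.3710i)  (-0.0110+0.0475i)·(+0.2712-0.1603i)  (+0.0894+0.0962i)·(-0.2197+0.0000i)  (+0.2798-0.0435i)·(-0.2712-0.1603i)  (+0.2058-0.4365i)·(+0.2040+0.3710i)  (-0.3172-0.5346i)·(+0.0071-0.2271i)  (-0.5288-0.0313i)·(-0.0333+0.0525i)
Y_4^4(R⁻¹ n̂) = +0.000428-0.004153i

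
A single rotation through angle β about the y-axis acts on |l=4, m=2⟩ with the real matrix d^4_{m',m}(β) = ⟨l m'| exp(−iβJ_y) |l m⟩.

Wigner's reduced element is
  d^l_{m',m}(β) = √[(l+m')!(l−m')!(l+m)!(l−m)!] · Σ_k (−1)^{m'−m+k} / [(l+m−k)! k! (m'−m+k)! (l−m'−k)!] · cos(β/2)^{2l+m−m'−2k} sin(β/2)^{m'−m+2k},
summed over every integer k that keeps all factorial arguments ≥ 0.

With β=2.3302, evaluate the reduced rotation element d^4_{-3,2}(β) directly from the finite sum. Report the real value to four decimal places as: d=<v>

d^4_{-3,2}(β=2.3302) via Wigner's sum:
Half-angle: c=0.394659, s=0.918828. N=√(1·5040·720·2)=2693.993318
k: max(0,(2)−(-3))=5 … min(4+(2),4−(-3))=6
  k=5: (−1)^0·2693.9933/(240)·0.3947^3·0.9188^5 = +0.451878
  k=6: (−1)^1·2693.9933/(720)·0.3947^1·0.9188^7 = -0.816441
d^4_{-3,2}(2.3302) = +0.451878 -0.816441 = -0.364563

d=-0.3646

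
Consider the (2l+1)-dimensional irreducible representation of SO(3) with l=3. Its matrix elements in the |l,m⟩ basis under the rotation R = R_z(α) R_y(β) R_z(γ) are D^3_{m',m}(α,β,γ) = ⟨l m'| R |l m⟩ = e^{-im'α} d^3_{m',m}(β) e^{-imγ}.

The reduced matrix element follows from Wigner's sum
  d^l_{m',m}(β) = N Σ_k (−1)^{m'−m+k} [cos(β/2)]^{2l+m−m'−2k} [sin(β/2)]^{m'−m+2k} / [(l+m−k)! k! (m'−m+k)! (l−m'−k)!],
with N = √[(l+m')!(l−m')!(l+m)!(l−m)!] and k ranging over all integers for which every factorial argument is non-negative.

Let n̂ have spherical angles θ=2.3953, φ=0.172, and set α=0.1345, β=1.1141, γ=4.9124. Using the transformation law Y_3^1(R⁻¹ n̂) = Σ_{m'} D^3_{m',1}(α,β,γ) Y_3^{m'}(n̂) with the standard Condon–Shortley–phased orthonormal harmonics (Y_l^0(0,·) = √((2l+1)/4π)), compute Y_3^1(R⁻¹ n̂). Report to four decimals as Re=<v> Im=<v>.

Re=0.0317 Im=0.1811

Need the full column D^3_{m',1} for m'=−3..3 at α=0.1345, β=1.1141, γ=4.9124.
cos(β/2)=0.848818, sin(β/2)=0.528684
d^3_{-3,1}: single k=4 term ⇒ +0.218003;  D = -0.044056+0.213505i
d^3_{-2,1}: k∈[3..4] ⇒ +0.571563 -0.110866 = +0.460697;  D = -0.031758+0.459601i
d^3_{-1,1}: k∈[2..4] ⇒ +0.870570 -0.450304 +0.021836 = +0.442102;  D = +0.028942+0.441154i
d^3_{0,1}: k∈[1..3] ⇒ +0.806977 -0.939174 +0.121447 = -0.010749;  D = -0.002136-0.010535i
d^3_{1,1}: k∈[0..2] ⇒ +0.374015 -1.160760 +0.337728 = -0.449017;  D = -0.147416-0.424128i
d^3_{2,1}: k∈[0..1] ⇒ -0.736666 +0.571563 = -0.165103;  D = -0.074627-0.147274i
d^3_{3,1}: single k=0 term ⇒ +0.561950;  D = +0.318927+0.462681i
Y_3^{m'}(θ=2.3953,φ=0.172) and Σ D·Y over m':
  (-0.0441+0.2135i)·(+0.1136-0.0644i)  (-0.0318+0.4596i)·(-0.3256+0.1166i)  (+0.0289+0.4412i)·(+0.3665-0.0637i)  (-0.0021-0.0105i)·(+0.0835+0.0000i)  (-0.1474-0.4241i)·(-0.3665-0.0637i)  (-0.0746-0.1473i)·(-0.3256-0.1166i)  (+0.3189+0.4627i)·(-0.1136-0.0644i)
Y_3^1(R⁻¹ n̂) = +0.031728+0.181082i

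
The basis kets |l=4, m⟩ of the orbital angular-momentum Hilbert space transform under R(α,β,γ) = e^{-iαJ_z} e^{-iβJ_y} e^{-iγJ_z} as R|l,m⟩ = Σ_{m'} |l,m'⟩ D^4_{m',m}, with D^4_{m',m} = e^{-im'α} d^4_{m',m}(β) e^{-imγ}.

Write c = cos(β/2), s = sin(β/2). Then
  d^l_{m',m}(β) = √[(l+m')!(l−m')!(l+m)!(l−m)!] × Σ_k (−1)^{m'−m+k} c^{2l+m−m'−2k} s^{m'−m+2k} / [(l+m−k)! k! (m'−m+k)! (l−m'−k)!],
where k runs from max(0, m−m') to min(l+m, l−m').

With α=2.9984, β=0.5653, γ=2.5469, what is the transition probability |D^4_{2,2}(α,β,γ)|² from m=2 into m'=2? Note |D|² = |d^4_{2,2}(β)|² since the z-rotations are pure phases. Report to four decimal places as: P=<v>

P=0.0047

D^4_{2,2}(2.9984,0.5653,2.5469) = e^{-i·2·2.9984}·d^4_{2,2}(0.5653)·e^{-i·2·2.5469}. Compute d first:
c=cos(0.5653/2)=0.960320, s=sin(0.5653/2)=0.278901; N=√[720·2·720·2]=1440.000000
k: max(0,(2)−(2))=0 … min(4+(2),4−(2))=2
  k=0: (−1)^0·1440.0000/(1440)·0.9603^8·0.2789^0 = +0.723314
  k=1: (−1)^1·1440.0000/(120)·0.9603^6·0.2789^2 = -0.732113
  k=2: (−1)^2·1440.0000/(96)·0.9603^4·0.2789^4 = +0.077189
d^4_{2,2}(0.5653) = +0.723314 -0.732113 +0.077189 = +0.068391
|D^4_{2,2}|² = |d^4_{2,2}(β)|² = (+0.068391)² = 0.004677 (the z-rotation phases have unit modulus)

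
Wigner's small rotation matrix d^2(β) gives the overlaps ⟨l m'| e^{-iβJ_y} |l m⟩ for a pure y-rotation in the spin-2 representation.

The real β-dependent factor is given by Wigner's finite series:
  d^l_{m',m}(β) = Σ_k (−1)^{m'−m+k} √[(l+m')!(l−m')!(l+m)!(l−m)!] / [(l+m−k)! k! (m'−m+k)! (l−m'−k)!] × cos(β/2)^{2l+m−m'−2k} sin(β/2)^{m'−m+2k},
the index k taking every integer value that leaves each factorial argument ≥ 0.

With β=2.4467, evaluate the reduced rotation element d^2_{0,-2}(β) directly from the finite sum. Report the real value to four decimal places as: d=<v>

d^2_{0,-2}(β=2.4467) via Wigner's sum:
Half-angle: c=0.340498, s=0.940245. N=√(2·2·1·24)=9.797959
k: max(0,(-2)−(0))=0 … min(2+(-2),2−(0))=0
  k=0: (−1)^2·9.7980/(4)·0.3405^2·0.9402^2 = +0.251065
d^2_{0,-2}(2.4467) = +0.251065

d=0.2511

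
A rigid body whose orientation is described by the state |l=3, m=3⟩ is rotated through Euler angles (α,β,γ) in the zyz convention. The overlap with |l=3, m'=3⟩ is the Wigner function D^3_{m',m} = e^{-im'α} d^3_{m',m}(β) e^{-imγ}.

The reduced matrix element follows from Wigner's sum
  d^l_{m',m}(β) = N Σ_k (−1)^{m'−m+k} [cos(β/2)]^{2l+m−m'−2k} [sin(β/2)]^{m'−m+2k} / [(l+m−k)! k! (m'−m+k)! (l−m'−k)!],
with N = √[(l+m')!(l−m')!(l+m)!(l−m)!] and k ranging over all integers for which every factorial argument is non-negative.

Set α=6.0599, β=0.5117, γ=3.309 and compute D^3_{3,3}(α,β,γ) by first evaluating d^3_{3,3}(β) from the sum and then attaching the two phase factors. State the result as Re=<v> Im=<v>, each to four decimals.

Re=-0.8084 Im=-0.1368

Split into d^3_{3,3}(β=0.5117) × two z-phases.
Half-angle: c=0.967449, s=0.253068. N=√(720·1·720·1)=720.000000
The bounds max(0,m−m')=0 and min(l+m,l−m')=0 give 1 term
  k=0: (−1)^0·720.0000/(720)·0.9674^6·0.2531^0 = +0.819912
d^3_{3,3}(0.5117) = +0.819912
Attach z-rotation phases: D = e^{-i(3)(6.0599)}·(+0.819912)·e^{-i(3)(3.309)} = -0.808419-0.136802i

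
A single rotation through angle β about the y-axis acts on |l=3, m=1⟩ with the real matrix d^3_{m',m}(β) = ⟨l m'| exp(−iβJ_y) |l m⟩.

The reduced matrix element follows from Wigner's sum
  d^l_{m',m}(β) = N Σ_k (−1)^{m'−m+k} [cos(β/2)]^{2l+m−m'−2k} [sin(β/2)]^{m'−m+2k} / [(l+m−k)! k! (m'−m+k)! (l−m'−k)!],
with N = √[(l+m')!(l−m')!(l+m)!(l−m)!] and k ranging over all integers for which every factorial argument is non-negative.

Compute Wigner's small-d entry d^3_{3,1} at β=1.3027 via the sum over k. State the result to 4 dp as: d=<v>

d=0.5694

d^3_{3,1}(β=1.3027) via Wigner's sum:
With c≡cos(β/2)=0.795266 and s≡sin(β/2)=0.606261, N=[720·1·24·2]^{1/2}=185.903201
k∈{0} keeps every argument non-negative
  k=0: (−1)^2·185.9032/(48)·0.7953^4·0.6063^2 = +0.569396
d^3_{3,1}(1.3027) = +0.569396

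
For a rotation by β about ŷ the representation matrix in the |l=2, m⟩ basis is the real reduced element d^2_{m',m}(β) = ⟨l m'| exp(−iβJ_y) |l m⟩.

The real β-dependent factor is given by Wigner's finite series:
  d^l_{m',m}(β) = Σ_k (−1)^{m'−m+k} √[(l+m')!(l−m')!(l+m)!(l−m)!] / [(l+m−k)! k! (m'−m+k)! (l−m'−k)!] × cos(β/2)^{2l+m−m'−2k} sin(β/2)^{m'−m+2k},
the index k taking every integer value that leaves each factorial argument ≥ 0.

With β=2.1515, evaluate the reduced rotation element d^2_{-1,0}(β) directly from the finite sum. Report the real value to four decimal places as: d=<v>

d^2_{-1,0}(β=2.1515) via Wigner's sum:
With c≡cos(β/2)=0.475072 and s≡sin(β/2)=0.879947, N=[1·6·2·2]^{1/2}=4.898979
Admissible k: 1..2 (factorial args all ≥0)
  k=1: (−1)^0·4.8990/(2)·0.4751^3·0.8799^1 = +0.231106
  k=2: (−1)^1·4.8990/(2)·0.4751^1·0.8799^3 = -0.792875
d^2_{-1,0}(2.1515) = +0.231106 -0.792875 = -0.561769

d=-0.5618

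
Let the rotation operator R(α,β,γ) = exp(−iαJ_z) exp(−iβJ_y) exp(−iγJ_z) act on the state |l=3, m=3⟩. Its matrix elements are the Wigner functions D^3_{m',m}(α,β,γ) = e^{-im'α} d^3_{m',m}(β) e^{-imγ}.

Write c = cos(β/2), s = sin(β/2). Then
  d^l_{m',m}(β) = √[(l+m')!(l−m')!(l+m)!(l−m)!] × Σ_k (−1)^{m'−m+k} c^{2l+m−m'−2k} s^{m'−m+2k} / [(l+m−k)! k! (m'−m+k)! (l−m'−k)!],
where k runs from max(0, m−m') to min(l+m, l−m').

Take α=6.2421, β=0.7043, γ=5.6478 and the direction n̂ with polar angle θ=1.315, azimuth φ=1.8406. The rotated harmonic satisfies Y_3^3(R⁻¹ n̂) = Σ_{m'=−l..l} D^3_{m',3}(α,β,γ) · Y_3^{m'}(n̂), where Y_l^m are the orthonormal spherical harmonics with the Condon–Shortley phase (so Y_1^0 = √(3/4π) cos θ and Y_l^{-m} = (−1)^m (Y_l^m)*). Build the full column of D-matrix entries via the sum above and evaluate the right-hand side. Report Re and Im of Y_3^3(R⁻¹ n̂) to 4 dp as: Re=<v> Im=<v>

Re=-0.0149 Im=-0.4170

Need the full column D^3_{m',3} for m'=−3..3 at α=6.2421, β=0.7043, γ=5.6478.
cos(β/2)=0.938633, sin(β/2)=0.344917
d^3_{-3,3}: single k=6 term ⇒ +0.001684;  D = -0.000354+0.001646i
d^3_{-2,3}: single k=5 term ⇒ +0.011224;  D = -0.002811+0.010866i
d^3_{-1,3}: single k=4 term ⇒ +0.048294;  D = -0.014007+0.046218i
d^3_{0,3}: single k=3 term ⇒ +0.151756;  D = -0.049944+0.143302i
d^3_{1,3}: single k=2 term ⇒ +0.357650;  D = -0.131478+0.332606i
d^3_{2,3}: single k=1 term ⇒ +0.615559;  D = -0.249612+0.562678i
d^3_{3,3}: single k=0 term ⇒ +0.683874;  D = -0.302756+0.613206i
Y_3^{m'}(θ=1.315,φ=1.8406) and Σ D·Y over m':
  (-0.0004+0.0016i)·(+0.2735+0.2607i)  (-0.0028+0.0109i)·(-0.2076+0.1244i)  (-0.0140+0.0462i)·(+0.0567+0.2049i)  (-0.0499+0.1433i)·(-0.2530+0.0000i)  (-0.1315+0.3326i)·(-0.0567+0.2049i)  (-0.2496+0.5627i)·(-0.2076-0.1244i)  (-0.3028+0.6132i)·(-0.2735+0.2607i)
Y_3^3(R⁻¹ n̂) = -0.014858-0.416958i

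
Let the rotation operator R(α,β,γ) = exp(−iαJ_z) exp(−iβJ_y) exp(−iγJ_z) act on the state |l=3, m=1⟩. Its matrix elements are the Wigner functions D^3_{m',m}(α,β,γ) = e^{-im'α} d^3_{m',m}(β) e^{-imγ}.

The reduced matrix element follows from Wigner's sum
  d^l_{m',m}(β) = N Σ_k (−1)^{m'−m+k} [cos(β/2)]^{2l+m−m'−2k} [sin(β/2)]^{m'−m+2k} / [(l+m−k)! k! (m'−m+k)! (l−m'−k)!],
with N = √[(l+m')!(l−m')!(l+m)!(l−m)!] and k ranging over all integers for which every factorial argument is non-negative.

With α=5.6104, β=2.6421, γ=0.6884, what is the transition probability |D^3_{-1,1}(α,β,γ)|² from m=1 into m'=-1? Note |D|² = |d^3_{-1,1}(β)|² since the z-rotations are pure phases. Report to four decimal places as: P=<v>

Split into d^3_{-1,1}(β=2.6421) × two z-phases.
Half-angle: c=0.247158, s=0.968975. N=√(2·24·24·2)=48.000000
k: max(0,(1)−(-1))=2 … min(3+(1),3−(-1))=4
  k=2: (−1)^0·48.0000/(8)·0.2472^4·0.9690^2 = +0.021022
  k=3: (−1)^1·48.0000/(6)·0.2472^2·0.9690^4 = -0.430815
  k=4: (−1)^2·48.0000/(48)·0.2472^0·0.9690^6 = +0.827705
d^3_{-1,1}(2.6421) = +0.021022 -0.430815 +0.827705 = +0.417913
|D^3_{-1,1}|² = |d^3_{-1,1}(β)|² = (+0.417913)² = 0.174651 (the z-rotation phases have unit modulus)

P=0.1747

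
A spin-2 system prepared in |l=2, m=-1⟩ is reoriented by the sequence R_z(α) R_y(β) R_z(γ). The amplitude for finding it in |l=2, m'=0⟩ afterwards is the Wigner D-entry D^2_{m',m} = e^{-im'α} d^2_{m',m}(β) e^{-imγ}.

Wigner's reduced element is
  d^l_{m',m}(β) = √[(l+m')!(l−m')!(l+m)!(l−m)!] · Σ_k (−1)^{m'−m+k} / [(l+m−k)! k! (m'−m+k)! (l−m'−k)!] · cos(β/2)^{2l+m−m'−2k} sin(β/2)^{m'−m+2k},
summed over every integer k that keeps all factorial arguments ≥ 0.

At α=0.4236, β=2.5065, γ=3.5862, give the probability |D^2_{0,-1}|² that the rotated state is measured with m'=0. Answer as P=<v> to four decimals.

P=0.3421

D^2_{0,-1}(0.4236,2.5065,3.5862) = e^{-i·0·0.4236}·d^2_{0,-1}(2.5065)·e^{-i·-1·3.5862}. Compute d first:
c=cos(2.5065/2)=0.312237, s=sin(2.5065/2)=0.950004; N=√[2·2·1·6]=4.898979
k∈{0,1} keeps every argument non-negative
  k=0: (−1)^1·4.8990/(2)·0.3122^3·0.9500^1 = -0.070836
  k=1: (−1)^2·4.8990/(2)·0.3122^1·0.9500^3 = +0.655747
d^2_{0,-1}(2.5065) = -0.070836 +0.655747 = +0.584911
|D^2_{0,-1}|² = |d^2_{0,-1}(β)|² = (+0.584911)² = 0.342121 (the z-rotation phases have unit modulus)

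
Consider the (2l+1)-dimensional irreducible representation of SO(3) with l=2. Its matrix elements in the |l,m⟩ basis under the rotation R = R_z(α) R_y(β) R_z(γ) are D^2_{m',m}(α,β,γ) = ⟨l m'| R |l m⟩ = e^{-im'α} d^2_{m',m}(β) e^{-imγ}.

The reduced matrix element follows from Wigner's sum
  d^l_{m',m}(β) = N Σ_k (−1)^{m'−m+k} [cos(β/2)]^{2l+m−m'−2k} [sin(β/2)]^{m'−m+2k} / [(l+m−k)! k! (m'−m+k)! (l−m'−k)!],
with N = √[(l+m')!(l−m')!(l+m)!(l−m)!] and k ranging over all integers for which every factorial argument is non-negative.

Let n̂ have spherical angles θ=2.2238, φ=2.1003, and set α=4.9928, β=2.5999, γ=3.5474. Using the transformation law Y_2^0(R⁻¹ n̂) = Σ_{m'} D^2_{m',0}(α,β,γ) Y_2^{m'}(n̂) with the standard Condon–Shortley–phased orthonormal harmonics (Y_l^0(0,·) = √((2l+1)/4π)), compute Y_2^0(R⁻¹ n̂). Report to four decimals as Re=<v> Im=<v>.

Need the full column D^2_{m',0} for m'=−2..2 at α=4.9928, β=2.5999, γ=3.5474.
cos(β/2)=0.267547, sin(β/2)=0.963545
d^2_{-2,0}: single k=2 term ⇒ +0.162787;  D = -0.137851-0.086584i
d^2_{-1,0}: k∈[1..2] ⇒ +0.045201 -0.586262 = -0.541061;  D = -0.149739+0.519928i
d^2_{0,0}: k∈[0..2] ⇒ +0.005124 -0.265830 +0.861961 = +0.601255;  D = +0.601255+0.000000i
d^2_{1,0}: k∈[0..1] ⇒ -0.045201 +0.586262 = +0.541061;  D = +0.149739+0.519928i
d^2_{2,0}: single k=0 term ⇒ +0.162787;  D = -0.137851+0.086584i
Y_2^{m'}(θ=2.2238,φ=2.1003) and Σ D·Y over m':
  (-0.1379-0.0866i)·(-0.1193+0.2125i)  (-0.1497+0.5199i)·(+0.1883+0.3218i)  (+0.6013+0.0000i)·(+0.0339+0.0000i)  (+0.1497+0.5199i)·(-0.1883+0.3218i)  (-0.1379+0.0866i)·(-0.1193-0.2125i)
Y_2^0(R⁻¹ n̂) = -0.300909+0.000000i

Re=-0.3009 Im=0.0000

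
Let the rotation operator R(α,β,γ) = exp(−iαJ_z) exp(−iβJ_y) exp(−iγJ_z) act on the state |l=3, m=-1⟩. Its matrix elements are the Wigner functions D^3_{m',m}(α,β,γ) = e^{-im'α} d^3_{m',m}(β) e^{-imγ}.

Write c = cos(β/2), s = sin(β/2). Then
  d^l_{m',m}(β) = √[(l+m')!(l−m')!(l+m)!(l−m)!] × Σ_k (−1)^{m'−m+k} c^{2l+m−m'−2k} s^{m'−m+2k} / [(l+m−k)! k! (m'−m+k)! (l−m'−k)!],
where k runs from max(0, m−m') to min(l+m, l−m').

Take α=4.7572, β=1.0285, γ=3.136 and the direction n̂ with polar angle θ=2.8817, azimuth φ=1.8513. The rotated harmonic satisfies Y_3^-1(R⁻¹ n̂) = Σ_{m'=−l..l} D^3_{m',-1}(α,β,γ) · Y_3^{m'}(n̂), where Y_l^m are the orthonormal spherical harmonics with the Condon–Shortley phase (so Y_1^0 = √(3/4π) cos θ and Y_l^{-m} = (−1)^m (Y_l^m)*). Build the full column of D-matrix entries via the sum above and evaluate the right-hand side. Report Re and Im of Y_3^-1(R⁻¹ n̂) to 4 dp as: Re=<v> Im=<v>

Need the full column D^3_{m',-1} for m'=−3..3 at α=4.7572, β=1.0285, γ=3.136.
cos(β/2)=0.870662, sin(β/2)=0.491882
d^3_{-3,-1}: single k=2 term ⇒ +0.538475;  D = +0.069186-0.534012i
d^3_{-2,-1}: k∈[1..2] ⇒ +0.778231 -0.496777 = +0.281454;  D = +0.280461+0.023623i
d^3_{-1,-1}: k∈[0..2] ⇒ +0.435609 -1.112269 +0.266253 = -0.410407;  D = +0.016091-0.410092i
d^3_{0,-1}: k∈[0..2] ⇒ -0.852509 +0.816288 -0.086845 = -0.123067;  D = +0.123065-0.000688i
d^3_{1,-1}: k∈[0..2] ⇒ +0.834202 -0.355004 +0.014163 = +0.493362;  D = -0.024857-0.492735i
d^3_{2,-1}: k∈[0..1] ⇒ -0.496777 +0.079278 = -0.417499;  D = -0.415608+0.039692i
d^3_{3,-1}: single k=0 term ⇒ +0.171865;  D = +0.023987+0.170183i
Y_3^{m'}(θ=2.8817,φ=1.8513) and Σ D·Y over m':
  (+0.0692-0.5340i)·(+0.0053+0.0047i)  (+0.2805+0.0236i)·(+0.0552-0.0347i)  (+0.0161-0.4101i)·(-0.0844-0.2929i)  (+0.1231-0.0007i)·(-0.6022+0.0000i)  (-0.0249-0.4927i)·(+0.0844-0.2929i)  (-0.4156+0.0397i)·(+0.0552+0.0347i)  (+0.0240+0.1702i)·(-0.0053+0.0047i)
Y_3^-1(R⁻¹ n̂) = -0.348039-0.027927i

Re=-0.3480 Im=-0.0279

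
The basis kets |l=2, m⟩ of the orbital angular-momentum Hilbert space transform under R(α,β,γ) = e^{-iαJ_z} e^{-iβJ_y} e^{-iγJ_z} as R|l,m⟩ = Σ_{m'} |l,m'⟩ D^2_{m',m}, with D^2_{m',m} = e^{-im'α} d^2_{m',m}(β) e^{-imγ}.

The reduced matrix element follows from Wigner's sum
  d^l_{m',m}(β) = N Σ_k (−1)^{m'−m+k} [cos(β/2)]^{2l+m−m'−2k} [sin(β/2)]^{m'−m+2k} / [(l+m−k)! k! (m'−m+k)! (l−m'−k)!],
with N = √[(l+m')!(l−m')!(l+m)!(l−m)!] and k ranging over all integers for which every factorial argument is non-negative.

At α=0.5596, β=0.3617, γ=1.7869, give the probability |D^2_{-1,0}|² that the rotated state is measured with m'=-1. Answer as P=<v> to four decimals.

First d^2_{-1,0}(β=0.3617), then the phase factors e^{-i(-1)α} and e^{-i(0)γ}:
c=cos(0.3617/2)=0.983691, s=sin(0.3617/2)=0.179866; N=√[1·6·2·2]=4.898979
The bounds max(0,m−m')=1 and min(l+m,l−m')=2 give 2 terms
  k=1: (−1)^0·4.8990/(2)·0.9837^3·0.1799^1 = +0.419373
  k=2: (−1)^1·4.8990/(2)·0.9837^1·0.1799^3 = -0.014021
d^2_{-1,0}(0.3617) = +0.419373 -0.014021 = +0.405352
|D^2_{-1,0}|² = |d^2_{-1,0}(β)|² = (+0.405352)² = 0.164310 (the z-rotation phases have unit modulus)

P=0.1643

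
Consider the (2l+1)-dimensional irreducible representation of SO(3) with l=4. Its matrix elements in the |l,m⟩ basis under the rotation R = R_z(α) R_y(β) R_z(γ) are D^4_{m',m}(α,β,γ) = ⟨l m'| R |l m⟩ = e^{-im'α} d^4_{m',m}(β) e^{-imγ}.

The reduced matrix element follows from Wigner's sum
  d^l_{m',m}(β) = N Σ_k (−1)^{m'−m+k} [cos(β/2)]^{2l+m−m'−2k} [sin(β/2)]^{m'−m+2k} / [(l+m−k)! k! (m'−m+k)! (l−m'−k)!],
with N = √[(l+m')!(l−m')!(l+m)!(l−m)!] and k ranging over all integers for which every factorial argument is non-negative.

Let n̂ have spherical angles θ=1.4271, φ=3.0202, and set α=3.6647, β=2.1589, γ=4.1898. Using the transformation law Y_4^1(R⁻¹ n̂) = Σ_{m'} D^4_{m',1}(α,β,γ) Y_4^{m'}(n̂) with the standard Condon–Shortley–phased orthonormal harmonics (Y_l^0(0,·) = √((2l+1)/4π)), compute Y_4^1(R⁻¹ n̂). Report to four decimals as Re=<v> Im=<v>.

Need the full column D^4_{m',1} for m'=−4..4 at α=3.6647, β=2.1589, γ=4.1898.
cos(β/2)=0.471813, sin(β/2)=0.881698
d^4_{-4,1}: single k=5 term ⇒ +0.418798;  D = -0.210478-0.362065i
d^4_{-3,1}: k∈[4..5] ⇒ +0.396169 -0.830102 = -0.433933;  D = -0.376335-0.216032i
d^4_{-2,1}: k∈[3..5] ⇒ +0.226635 -1.187182 +0.829177 = -0.131371;  D = +0.131371-0.000262i
d^4_{-1,1}: k∈[2..5] ⇒ +0.085755 -0.898426 +1.568744 -0.365225 = +0.390848;  D = +0.338191-0.195932i
d^4_{0,1}: k∈[1..4] ⇒ +0.020522 -0.430009 +1.501680 -0.874029 = +0.218164;  D = -0.108891+0.189046i
d^4_{1,1}: k∈[0..3] ⇒ +0.002456 -0.128633 +0.898426 -1.045830 = -0.273581;  D = +0.000142+0.273581i
d^4_{2,1}: k∈[0..2] ⇒ -0.019469 +0.339952 -0.791455 = -0.470972;  D = -0.235497-0.407867i
d^4_{3,1}: k∈[0..1] ⇒ +0.068066 -0.396169 = -0.328103;  D = +0.284069+0.164183i
d^4_{4,1}: single k=0 term ⇒ -0.119924;  D = -0.119924-0.000115i
Y_4^{m'}(θ=1.4271,φ=3.0202) and Σ D·Y over m':
  (-0.2105-0.3621i)·(+0.3755+0.1982i)  (-0.3763-0.2160i)·(-0.1624-0.0619i)  (+0.1314-0.0003i)·(-0.2724-0.0675i)  (+0.3382-0.1959i)·(+0.1901+0.0232i)  (-0.1089+0.1890i)·(+0.2538+0.0000i)  (+0.0001+0.2736i)·(-0.1901+0.0232i)  (-0.2355-0.4079i)·(-0.2724+0.0675i)  (+0.2841+0.1642i)·(+0.1624-0.0619i)  (-0.1199-0.0001i)·(+0.3755-0.1982i)
Y_4^1(R⁻¹ n̂) = +0.142362-0.033501i

Re=0.1424 Im=-0.0335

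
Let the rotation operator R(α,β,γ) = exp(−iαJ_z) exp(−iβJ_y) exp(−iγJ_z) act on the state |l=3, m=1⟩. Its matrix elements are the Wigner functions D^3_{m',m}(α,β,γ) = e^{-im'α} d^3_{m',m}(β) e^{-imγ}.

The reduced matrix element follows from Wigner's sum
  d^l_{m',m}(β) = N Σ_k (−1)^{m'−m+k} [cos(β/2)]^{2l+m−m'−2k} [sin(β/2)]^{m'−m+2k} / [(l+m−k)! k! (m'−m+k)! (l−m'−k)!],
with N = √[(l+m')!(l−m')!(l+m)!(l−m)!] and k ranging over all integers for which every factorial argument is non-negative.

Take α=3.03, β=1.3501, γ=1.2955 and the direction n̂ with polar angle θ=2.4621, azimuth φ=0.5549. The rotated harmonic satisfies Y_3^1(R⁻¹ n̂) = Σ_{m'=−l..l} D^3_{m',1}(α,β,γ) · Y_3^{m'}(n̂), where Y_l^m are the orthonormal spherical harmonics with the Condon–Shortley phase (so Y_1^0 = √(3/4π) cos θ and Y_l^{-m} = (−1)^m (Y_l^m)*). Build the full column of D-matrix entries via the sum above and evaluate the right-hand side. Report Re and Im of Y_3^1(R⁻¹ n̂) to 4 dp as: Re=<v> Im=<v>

Need the full column D^3_{m',1} for m'=−3..3 at α=3.03, β=1.3501, γ=1.2955.
cos(β/2)=0.780676, sin(β/2)=0.624936
d^3_{-3,1}: single k=4 term ⇒ +0.360023;  D = +0.021402+0.359386i
d^3_{-2,1}: k∈[3..4] ⇒ +0.734428 -0.235315 = +0.499113;  D = +0.025998-0.498436i
d^3_{-1,1}: k∈[2..4] ⇒ +0.870373 -0.743660 +0.059568 = +0.186281;  D = -0.030359+0.183791i
d^3_{0,1}: k∈[1..3] ⇒ +0.627740 -1.206789 +0.257775 = -0.321274;  D = -0.087333+0.309176i
d^3_{1,1}: k∈[0..2] ⇒ +0.226373 -1.160498 +0.557745 = -0.376380;  D = +0.142012-0.348561i
d^3_{2,1}: k∈[0..1] ⇒ -0.573046 +0.734428 = +0.161383;  D = +0.077156-0.141744i
d^3_{3,1}: single k=0 term ⇒ +0.561823;  D = -0.321885+0.460474i
Y_3^{m'}(θ=2.4621,φ=0.5549) and Σ D·Y over m':
  (+0.0214+0.3594i)·(-0.0097-0.1031i)  (+0.0260-0.4984i)·(-0.1396+0.2812i)  (-0.0304+0.1838i)·(+0.3496-0.2167i)  (-0.0873+0.3092i)·(-0.0074+0.0000i)  (+0.1420-0.3486i)·(-0.3496-0.2167i)  (+0.0772-0.1417i)·(-0.1396-0.2812i)  (-0.3219+0.4605i)·(+0.0097-0.1031i)
Y_3^1(R⁻¹ n̂) = +0.071727+0.266609i

Re=0.0717 Im=0.2666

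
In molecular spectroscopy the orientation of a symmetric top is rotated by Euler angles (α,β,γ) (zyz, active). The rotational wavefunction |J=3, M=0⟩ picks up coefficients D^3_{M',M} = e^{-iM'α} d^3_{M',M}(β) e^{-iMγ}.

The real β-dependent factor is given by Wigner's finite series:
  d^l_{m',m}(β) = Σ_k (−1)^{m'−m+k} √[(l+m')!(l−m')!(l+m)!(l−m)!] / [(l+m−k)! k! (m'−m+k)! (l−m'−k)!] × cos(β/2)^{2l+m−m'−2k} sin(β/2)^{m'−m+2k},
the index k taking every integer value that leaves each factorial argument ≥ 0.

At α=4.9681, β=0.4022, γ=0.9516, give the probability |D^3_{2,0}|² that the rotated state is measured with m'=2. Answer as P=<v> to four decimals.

P=0.0373

D^3_{2,0}(4.9681,0.4022,0.9516) = e^{-i·2·4.9681}·d^3_{2,0}(0.4022)·e^{-i·0·0.9516}. Compute d first:
Half-angle: c=0.979847, s=0.199747. N=√(120·1·6·6)=65.726707
Admissible k: 0..1 (factorial args all ≥0)
  k=0: (−1)^2·65.7267/(12)·0.9798^4·0.1997^2 = +0.201445
  k=1: (−1)^3·65.7267/(12)·0.9798^2·0.1997^4 = -0.008371
d^3_{2,0}(0.4022) = +0.201445 -0.008371 = +0.193073
|D^3_{2,0}|² = |d^3_{2,0}(β)|² = (+0.193073)² = 0.037277 (the z-rotation phases have unit modulus)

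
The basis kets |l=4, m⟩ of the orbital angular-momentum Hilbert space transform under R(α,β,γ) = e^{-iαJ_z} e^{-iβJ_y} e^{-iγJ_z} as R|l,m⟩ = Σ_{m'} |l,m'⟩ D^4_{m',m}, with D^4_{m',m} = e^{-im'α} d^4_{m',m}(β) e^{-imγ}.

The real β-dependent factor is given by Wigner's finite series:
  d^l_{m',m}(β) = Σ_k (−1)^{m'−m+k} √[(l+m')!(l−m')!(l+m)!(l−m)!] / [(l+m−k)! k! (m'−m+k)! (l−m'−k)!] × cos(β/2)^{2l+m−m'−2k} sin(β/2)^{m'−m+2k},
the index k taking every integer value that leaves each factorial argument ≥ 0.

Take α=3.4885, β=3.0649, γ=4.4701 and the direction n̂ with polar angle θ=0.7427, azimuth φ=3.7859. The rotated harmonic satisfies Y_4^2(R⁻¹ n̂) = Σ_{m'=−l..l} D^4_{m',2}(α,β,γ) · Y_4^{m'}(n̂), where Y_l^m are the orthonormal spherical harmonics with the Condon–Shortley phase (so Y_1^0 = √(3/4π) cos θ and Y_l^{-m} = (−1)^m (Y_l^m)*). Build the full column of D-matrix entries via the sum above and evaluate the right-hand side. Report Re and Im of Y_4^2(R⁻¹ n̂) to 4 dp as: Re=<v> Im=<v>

Re=-0.4047 Im=0.0269

Need the full column D^4_{m',2} for m'=−4..4 at α=3.4885, β=3.0649, γ=4.4701.
cos(β/2)=0.038337, sin(β/2)=0.999265
d^4_{-4,2}: single k=6 term ⇒ +0.007743;  D = +0.002299-0.007394i
d^4_{-3,2}: k∈[5..6] ⇒ +0.000630 -0.142707 = -0.142077;  D = -0.006462-0.141930i
d^4_{-2,2}: k∈[4..6] ⇒ +0.000032 -0.017559 +0.994134 = +0.976607;  D = -0.373465-0.902378i
d^4_{-1,2}: k∈[3..5] ⇒ +0.000001 -0.001191 +0.161815 = +0.160625;  D = +0.108226+0.118691i
d^4_{0,2}: k∈[2..4] ⇒ +0.000000 -0.000054 +0.013882 = +0.013827;  D = -0.012235-0.006441i
d^4_{1,2}: k∈[1..3] ⇒ +0.000000 -0.000002 +0.000794 = +0.000792;  D = +0.000785+0.000109i
d^4_{2,2}: k∈[0..2] ⇒ +0.000000 -0.000000 +0.000032 = +0.000032;  D = -0.000032+0.000007i
d^4_{3,2}: k∈[0..1] ⇒ -0.000000 +0.000001 = +0.000001;  D = +0.000001-0.000000i
d^4_{4,2}: single k=0 term ⇒ +0.000000;  D = -0.000000+0.000000i
Y_4^{m'}(θ=0.7427,φ=3.7859) and Σ D·Y over m':
  (+0.0023-0.0074i)·(-0.0782-0.0495i)  (-0.0065-0.1419i)·(+0.1010+0.2667i)  (-0.3735-0.9024i)·(+0.1192-0.4112i)  (+0.1082+0.1187i)·(-0.1505+0.1130i)  (-0.0122-0.0064i)·(-0.3145+0.0000i)  (+0.0008+0.0001i)·(+0.1505+0.1130i)  (-0.0000+0.0000i)·(+0.1192+0.4112i)  (+0.0000-0.0000i)·(-0.1010+0.2667i)  (-0.0000+0.0000i)·(-0.0782+0.0495i)
Y_4^2(R⁻¹ n̂) = -0.404709+0.026891i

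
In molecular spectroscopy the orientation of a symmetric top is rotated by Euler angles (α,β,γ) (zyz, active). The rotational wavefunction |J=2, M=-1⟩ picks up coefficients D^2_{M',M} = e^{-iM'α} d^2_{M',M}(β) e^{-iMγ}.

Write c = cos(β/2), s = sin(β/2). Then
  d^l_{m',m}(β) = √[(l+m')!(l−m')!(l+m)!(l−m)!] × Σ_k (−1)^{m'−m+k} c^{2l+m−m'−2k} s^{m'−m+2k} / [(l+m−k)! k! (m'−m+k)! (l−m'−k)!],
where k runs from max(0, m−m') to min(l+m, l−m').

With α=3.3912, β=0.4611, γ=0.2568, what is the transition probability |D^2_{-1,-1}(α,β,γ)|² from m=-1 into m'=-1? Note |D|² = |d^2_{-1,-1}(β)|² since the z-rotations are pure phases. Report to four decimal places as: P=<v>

P=0.5622

Split into d^2_{-1,-1}(β=0.4611) × two z-phases.
c=cos(0.4611/2)=0.973541, s=sin(0.4611/2)=0.228513; N=√[1·6·1·6]=6.000000
k∈{0,1} keeps every argument non-negative
  k=0: (−1)^0·6.0000/(6)·0.9735^4·0.2285^0 = +0.898290
  k=1: (−1)^1·6.0000/(2)·0.9735^2·0.2285^2 = -0.148474
d^2_{-1,-1}(0.4611) = +0.898290 -0.148474 = +0.749816
|D^2_{-1,-1}|² = |d^2_{-1,-1}(β)|² = (+0.749816)² = 0.562224 (the z-rotation phases have unit modulus)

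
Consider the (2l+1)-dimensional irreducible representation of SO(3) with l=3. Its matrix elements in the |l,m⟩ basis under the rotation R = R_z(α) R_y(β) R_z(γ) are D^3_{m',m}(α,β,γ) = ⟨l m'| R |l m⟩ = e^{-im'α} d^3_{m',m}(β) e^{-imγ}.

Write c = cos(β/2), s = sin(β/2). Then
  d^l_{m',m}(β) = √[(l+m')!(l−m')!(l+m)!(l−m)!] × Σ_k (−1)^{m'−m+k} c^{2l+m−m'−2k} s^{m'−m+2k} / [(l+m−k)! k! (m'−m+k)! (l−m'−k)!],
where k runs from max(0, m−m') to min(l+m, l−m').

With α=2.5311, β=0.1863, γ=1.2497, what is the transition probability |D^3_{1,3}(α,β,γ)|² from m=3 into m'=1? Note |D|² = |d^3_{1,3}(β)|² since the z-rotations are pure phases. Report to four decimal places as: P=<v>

P=0.0011

D^3_{1,3}(2.5311,0.1863,1.2497) = e^{-i·1·2.5311}·d^3_{1,3}(0.1863)·e^{-i·3·1.2497}. Compute d first:
Half-angle: c=0.995665, s=0.093015. N=√(24·2·720·1)=185.903201
The bounds max(0,m−m')=2 and min(l+m,l−m')=2 give 1 term
  k=2: (−1)^0·185.9032/(48)·0.9957^4·0.0930^2 = +0.032931
d^3_{1,3}(0.1863) = +0.032931
|D^3_{1,3}|² = |d^3_{1,3}(β)|² = (+0.032931)² = 0.001084 (the z-rotation phases have unit modulus)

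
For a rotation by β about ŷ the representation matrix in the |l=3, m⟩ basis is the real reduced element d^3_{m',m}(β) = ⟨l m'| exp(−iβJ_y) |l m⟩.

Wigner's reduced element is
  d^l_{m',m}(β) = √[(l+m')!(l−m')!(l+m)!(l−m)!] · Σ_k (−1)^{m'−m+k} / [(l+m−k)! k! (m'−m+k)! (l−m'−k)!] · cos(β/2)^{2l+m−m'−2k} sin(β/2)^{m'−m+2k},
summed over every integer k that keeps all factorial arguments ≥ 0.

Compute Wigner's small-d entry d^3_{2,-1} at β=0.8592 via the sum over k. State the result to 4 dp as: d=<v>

d=-0.3073

d^3_{2,-1}(β=0.8592) via Wigner's sum:
Half-angle: c=0.909132, s=0.416507. N=√(120·1·2·24)=75.894664
k: max(0,(-1)−(2))=0 … min(3+(-1),3−(2))=1
  k=0: (−1)^3·75.8947/(12)·0.9091^3·0.4165^3 = -0.343383
  k=1: (−1)^4·75.8947/(24)·0.9091^1·0.4165^5 = +0.036036
d^3_{2,-1}(0.8592) = -0.343383 +0.036036 = -0.307347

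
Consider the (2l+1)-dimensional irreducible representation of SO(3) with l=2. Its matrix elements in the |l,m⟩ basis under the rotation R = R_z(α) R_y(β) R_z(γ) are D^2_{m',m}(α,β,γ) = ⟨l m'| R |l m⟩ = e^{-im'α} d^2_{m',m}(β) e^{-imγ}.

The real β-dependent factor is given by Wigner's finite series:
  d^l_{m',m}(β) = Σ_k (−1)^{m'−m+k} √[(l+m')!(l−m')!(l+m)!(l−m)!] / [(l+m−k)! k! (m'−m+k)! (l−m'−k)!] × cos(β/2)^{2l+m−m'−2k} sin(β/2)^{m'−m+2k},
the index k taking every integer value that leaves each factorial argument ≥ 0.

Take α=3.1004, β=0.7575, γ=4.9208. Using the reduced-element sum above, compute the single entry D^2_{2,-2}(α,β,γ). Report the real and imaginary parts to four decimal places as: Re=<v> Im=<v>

Split into d^2_{2,-2}(β=0.7575) × two z-phases.
Half-angle: c=0.929128, s=0.369759. N=√(24·1·1·24)=24.000000
The bounds max(0,m−m')=0 and min(l+m,l−m')=0 give 1 term
  k=0: (−1)^4·24.0000/(24)·0.9291^0·0.3698^4 = +0.018693
d^2_{2,-2}(0.7575) = +0.018693
D = (+0.996608+0.082292i)·(+0.018693)·(-0.914380-0.404857i) = -0.016412-0.008949i

Re=-0.0164 Im=-0.0089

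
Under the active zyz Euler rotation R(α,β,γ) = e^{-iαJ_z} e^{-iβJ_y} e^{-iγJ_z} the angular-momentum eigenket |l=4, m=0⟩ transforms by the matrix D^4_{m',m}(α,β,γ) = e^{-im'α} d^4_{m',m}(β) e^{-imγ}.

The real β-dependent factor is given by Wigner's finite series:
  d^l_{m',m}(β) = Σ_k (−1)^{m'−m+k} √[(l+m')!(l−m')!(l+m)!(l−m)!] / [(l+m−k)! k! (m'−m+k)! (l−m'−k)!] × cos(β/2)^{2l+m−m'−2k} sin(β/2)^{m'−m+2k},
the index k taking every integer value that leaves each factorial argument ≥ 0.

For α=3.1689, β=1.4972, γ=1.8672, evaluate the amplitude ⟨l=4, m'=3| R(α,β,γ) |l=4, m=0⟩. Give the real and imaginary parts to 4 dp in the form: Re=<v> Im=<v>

Re=0.1075 Im=-0.0088

First d^4_{3,0}(β=1.4972), then the phase factors e^{-i(3)α} and e^{-i(0)γ}:
With c≡cos(β/2)=0.732642 and s≡sin(β/2)=0.680614, N=[5040·1·24·24]^{1/2}=1703.830978
Admissible k: 0..1 (factorial args all ≥0)
  k=0: (−1)^3·1703.8310/(144)·0.7326^5·0.6806^3 = -0.787456
  k=1: (−1)^4·1703.8310/(144)·0.7326^3·0.6806^5 = +0.679585
d^4_{3,0}(1.4972) = -0.787456 +0.679585 = -0.107871
Phases: e^{-i·(3)·3.1689}=-0.996646+0.081830i, e^{-i·(0)·1.8672}=+1.000000+0.000000i ⇒ D=+0.107510-0.008827i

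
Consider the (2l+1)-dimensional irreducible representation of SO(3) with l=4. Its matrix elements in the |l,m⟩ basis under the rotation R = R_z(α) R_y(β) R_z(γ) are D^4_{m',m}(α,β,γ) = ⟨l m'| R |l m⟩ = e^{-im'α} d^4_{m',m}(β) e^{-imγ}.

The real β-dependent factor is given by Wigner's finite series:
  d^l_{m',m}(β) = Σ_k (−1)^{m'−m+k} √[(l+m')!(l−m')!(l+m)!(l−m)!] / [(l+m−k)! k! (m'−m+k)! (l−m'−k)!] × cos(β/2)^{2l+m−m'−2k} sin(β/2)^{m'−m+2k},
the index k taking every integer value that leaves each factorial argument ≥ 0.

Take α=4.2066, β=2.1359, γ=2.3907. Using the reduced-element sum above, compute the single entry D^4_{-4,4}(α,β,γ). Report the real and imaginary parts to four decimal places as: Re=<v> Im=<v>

Re=0.1934 Im=0.2886

D^4_{-4,4}(4.2066,2.1359,2.3907) = e^{-i·-4·4.2066}·d^4_{-4,4}(2.1359)·e^{-i·4·2.3907}. Compute d first:
c=cos(2.1359/2)=0.481921, s=sin(2.1359/2)=0.876214; N=√[1·40320·40320·1]=40320.000000
k∈{8} keeps every argument non-negative
  k=8: (−1)^0·40320.0000/(40320)·0.4819^0·0.8762^8 = +0.347443
d^4_{-4,4}(2.1359) = +0.347443
D = (-0.437089-0.899418i)·(+0.347443)·(-0.990490+0.137584i) = +0.193414+0.288630i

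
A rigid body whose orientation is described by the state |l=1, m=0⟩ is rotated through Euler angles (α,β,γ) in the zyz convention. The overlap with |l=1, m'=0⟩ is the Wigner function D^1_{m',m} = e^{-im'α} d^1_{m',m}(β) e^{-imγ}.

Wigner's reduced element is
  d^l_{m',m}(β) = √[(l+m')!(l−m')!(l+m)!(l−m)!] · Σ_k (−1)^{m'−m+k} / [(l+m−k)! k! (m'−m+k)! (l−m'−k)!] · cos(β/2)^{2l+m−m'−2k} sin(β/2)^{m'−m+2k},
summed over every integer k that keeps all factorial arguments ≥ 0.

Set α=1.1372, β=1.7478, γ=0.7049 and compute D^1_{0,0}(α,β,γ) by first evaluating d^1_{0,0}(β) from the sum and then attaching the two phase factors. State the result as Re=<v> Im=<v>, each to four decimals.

Re=-0.1761 Im=0.0000

First d^1_{0,0}(β=1.7478), then the phase factors e^{-i(0)α} and e^{-i(0)γ}:
Half-angle: c=0.641841, s=0.766838. N=√(1·1·1·1)=1.000000
k∈{0,1} keeps every argument non-negative
  k=0: (−1)^0·1.0000/(1)·0.6418^2·0.7668^0 = +0.411960
  k=1: (−1)^1·1.0000/(1)·0.6418^0·0.7668^2 = -0.588040
d^1_{0,0}(1.7478) = +0.411960 -0.588040 = -0.176081
Attach z-rotation phases: D = e^{-i(0)(1.1372)}·(-0.176081)·e^{-i(0)(0.7049)} = -0.176081+0.000000i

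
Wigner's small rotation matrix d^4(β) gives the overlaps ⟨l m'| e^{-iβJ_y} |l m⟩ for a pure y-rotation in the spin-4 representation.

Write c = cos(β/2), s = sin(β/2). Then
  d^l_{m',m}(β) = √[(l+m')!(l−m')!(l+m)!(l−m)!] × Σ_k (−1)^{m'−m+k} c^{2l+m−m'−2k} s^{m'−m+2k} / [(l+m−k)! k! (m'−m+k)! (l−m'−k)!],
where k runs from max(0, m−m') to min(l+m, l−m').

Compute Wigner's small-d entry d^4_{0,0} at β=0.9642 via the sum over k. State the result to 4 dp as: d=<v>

d=-0.3816

d^4_{0,0}(β=0.9642) via Wigner's sum:
Half-angle: c=0.886023, s=0.463641. N=√(24·24·24·24)=576.000000
k∈{0,1,2,3,4} keeps every argument non-negative
  k=0: (−1)^0·576.0000/(576)·0.8860^8·0.4636^0 = +0.379805
  k=1: (−1)^1·576.0000/(36)·0.8860^6·0.4636^2 = -1.664003
  k=2: (−1)^2·576.0000/(16)·0.8860^4·0.4636^4 = +1.025203
  k=3: (−1)^3·576.0000/(36)·0.8860^2·0.4636^6 = -0.124767
  k=4: (−1)^4·576.0000/(576)·0.8860^0·0.4636^8 = +0.002135
d^4_{0,0}(0.9642) = +0.379805 -1.664003 +1.025203 -0.124767 +0.002135 = -0.381627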